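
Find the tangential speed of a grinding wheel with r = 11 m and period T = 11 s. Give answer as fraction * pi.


Given: radius r = 11 m, period T = 11 s
Using v = 2*pi*r / T
v = 2*pi*11 / 11
v = 22*pi / 11
v = 2*pi m/s

2*pi m/s


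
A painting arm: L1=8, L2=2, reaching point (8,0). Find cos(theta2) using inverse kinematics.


Given: L1 = 8, L2 = 2, target (x, y) = (8, 0)
Using cos(theta2) = (x^2 + y^2 - L1^2 - L2^2) / (2*L1*L2)
x^2 + y^2 = 8^2 + 0 = 64
L1^2 + L2^2 = 64 + 4 = 68
Numerator = 64 - 68 = -4
Denominator = 2*8*2 = 32
cos(theta2) = -4/32 = -1/8

-1/8


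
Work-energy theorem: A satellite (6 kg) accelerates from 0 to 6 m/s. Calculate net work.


Given: m = 6 kg, v0 = 0 m/s, v = 6 m/s
Using W = (1/2)*m*(v^2 - v0^2)
v^2 = 6^2 = 36
v0^2 = 0^2 = 0
v^2 - v0^2 = 36 - 0 = 36
W = (1/2)*6*36 = 108 J

108 J


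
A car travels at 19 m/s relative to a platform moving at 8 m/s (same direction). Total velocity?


Given: object velocity = 19 m/s, platform velocity = 8 m/s (same direction)
Using classical velocity addition: v_total = v_object + v_platform
v_total = 19 + 8
v_total = 27 m/s

27 m/s


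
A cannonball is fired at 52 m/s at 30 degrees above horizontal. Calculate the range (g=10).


Given: v0 = 52 m/s, theta = 30 deg, g = 10 m/s^2
sin(2*30) = sin(60) = sqrt(3)/2
Using R = v0^2 * sin(2*theta) / g
R = 52^2 * (sqrt(3)/2) / 10
R = 2704 * sqrt(3) / 20
R = 676/5*sqrt(3) m

676/5*sqrt(3) m


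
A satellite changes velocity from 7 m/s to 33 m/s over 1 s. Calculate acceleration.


Given: initial velocity v0 = 7 m/s, final velocity v = 33 m/s, time t = 1 s
Using a = (v - v0) / t
a = (33 - 7) / 1
a = 26 / 1
a = 26 m/s^2

26 m/s^2


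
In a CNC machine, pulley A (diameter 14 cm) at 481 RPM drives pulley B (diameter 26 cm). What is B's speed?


Given: D1 = 14 cm, w1 = 481 RPM, D2 = 26 cm
Using D1*w1 = D2*w2
w2 = D1*w1 / D2
w2 = 14*481 / 26
w2 = 6734 / 26
w2 = 259 RPM

259 RPM


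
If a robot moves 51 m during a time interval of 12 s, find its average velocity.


Given: distance d = 51 m, time t = 12 s
Using v = d / t
v = 51 / 12
v = 17/4 m/s

17/4 m/s


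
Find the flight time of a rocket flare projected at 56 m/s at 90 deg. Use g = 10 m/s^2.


Given: v0 = 56 m/s, theta = 90 deg, g = 10 m/s^2
sin(90) = 1
Using T = 2*v0*sin(theta) / g
T = 2*56*1 / 10
T = 112 / 10
T = 56/5 s

56/5 s


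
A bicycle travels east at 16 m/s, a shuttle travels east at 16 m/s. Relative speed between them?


Given: v_A = 16 m/s east, v_B = 16 m/s east
Both move in the same direction; relative speed = |v_A - v_B|
|16 - 16| = |0|
= 0 m/s

0 m/s


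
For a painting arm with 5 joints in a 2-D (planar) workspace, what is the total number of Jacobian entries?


Given: task space dimension = 2, joints = 5
Jacobian is a 2 x 5 matrix
Total entries = rows * columns
Total = 2 * 5
Total = 10

10


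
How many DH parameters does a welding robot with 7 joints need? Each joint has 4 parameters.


Given: 7 joints, 4 DH parameters per joint (d, theta, a, alpha)
Total DH parameters = number_of_joints * 4
Total = 7 * 4
Total = 28

28


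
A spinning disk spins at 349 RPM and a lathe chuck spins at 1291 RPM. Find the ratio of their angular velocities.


Given: RPM_A = 349, RPM_B = 1291
omega = 2*pi*RPM/60, so omega_A/omega_B = RPM_A / RPM_B
omega_A/omega_B = 349 / 1291
omega_A/omega_B = 349/1291

349/1291


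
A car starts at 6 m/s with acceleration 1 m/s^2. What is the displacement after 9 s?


Given: v0 = 6 m/s, a = 1 m/s^2, t = 9 s
Using s = v0*t + (1/2)*a*t^2
s = 6*9 + (1/2)*1*9^2
s = 54 + (1/2)*81
s = 54 + 81/2
s = 189/2

189/2 m


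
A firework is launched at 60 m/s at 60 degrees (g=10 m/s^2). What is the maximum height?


Given: v0 = 60 m/s, theta = 60 deg, g = 10 m/s^2
sin^2(60) = 3/4
Using H = v0^2 * sin^2(theta) / (2*g)
H = 60^2 * 3/4 / (2*10)
H = 3600 * 3/4 / 20
H = 2700 / 20
H = 135 m

135 m


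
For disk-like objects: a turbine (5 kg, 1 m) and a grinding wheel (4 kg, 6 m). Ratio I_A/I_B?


Given: M1=5 kg, R1=1 m, M2=4 kg, R2=6 m
For a disk: I = (1/2)*M*R^2, so I_A/I_B = (M1*R1^2)/(M2*R2^2)
M1*R1^2 = 5*1 = 5
M2*R2^2 = 4*36 = 144
I_A/I_B = 5/144 = 5/144

5/144


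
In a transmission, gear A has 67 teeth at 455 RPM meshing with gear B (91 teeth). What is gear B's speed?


Given: N1 = 67 teeth, w1 = 455 RPM, N2 = 91 teeth
Using N1*w1 = N2*w2
w2 = N1*w1 / N2
w2 = 67*455 / 91
w2 = 30485 / 91
w2 = 335 RPM

335 RPM


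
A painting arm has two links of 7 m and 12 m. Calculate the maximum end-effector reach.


Given: L1 = 7 m, L2 = 12 m
For a 2-link planar arm, max reach = L1 + L2 (fully extended)
Max reach = 7 + 12
Max reach = 19 m

19 m


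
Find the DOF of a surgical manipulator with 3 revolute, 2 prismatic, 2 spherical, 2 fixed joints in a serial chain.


Given: serial robot with 3 revolute, 2 prismatic, 2 spherical, 2 fixed joints
DOF contribution per joint type: revolute=1, prismatic=1, spherical=3, fixed=0
DOF = 3*1 + 2*1 + 2*3 + 2*0
DOF = 11

11


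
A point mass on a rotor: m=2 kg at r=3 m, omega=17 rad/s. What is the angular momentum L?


Given: m = 2 kg, r = 3 m, omega = 17 rad/s
For a point mass: I = m*r^2
I = 2*3^2 = 2*9 = 18
L = I*omega = 18*17
L = 306 kg*m^2/s

306 kg*m^2/s


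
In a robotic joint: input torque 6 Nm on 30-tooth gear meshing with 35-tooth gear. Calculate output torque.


Given: N1 = 30, N2 = 35, T1 = 6 Nm
Using T2/T1 = N2/N1
T2 = T1 * N2 / N1
T2 = 6 * 35 / 30
T2 = 210 / 30
T2 = 7 Nm

7 Nm


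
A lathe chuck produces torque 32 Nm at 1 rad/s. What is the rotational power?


Given: tau = 32 Nm, omega = 1 rad/s
Using P = tau * omega
P = 32 * 1
P = 32 W

32 W


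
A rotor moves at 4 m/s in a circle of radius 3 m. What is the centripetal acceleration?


Given: v = 4 m/s, r = 3 m
Using a_c = v^2 / r
a_c = 4^2 / 3
a_c = 16 / 3
a_c = 16/3 m/s^2

16/3 m/s^2


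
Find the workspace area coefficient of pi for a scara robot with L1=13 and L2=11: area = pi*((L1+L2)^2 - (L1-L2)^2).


Given: L1 = 13, L2 = 11
(L1+L2)^2 = (24)^2 = 576
(L1-L2)^2 = (2)^2 = 4
Difference = 576 - 4 = 572
This equals 4*L1*L2 = 4*13*11 = 572
Workspace area = 572*pi

572


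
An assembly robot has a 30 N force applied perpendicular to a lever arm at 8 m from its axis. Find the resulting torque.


Given: F = 30 N, r = 8 m, angle = 90 deg (perpendicular)
Using tau = F * r * sin(90)
sin(90) = 1
tau = 30 * 8 * 1
tau = 240 Nm

240 Nm


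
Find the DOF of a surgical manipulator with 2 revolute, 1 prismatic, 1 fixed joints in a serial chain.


Given: serial robot with 2 revolute, 1 prismatic, 1 fixed joints
DOF contribution per joint type: revolute=1, prismatic=1, spherical=3, fixed=0
DOF = 2*1 + 1*1 + 1*0
DOF = 3

3


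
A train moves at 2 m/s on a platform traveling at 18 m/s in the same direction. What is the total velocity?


Given: object velocity = 2 m/s, platform velocity = 18 m/s (same direction)
Using classical velocity addition: v_total = v_object + v_platform
v_total = 2 + 18
v_total = 20 m/s

20 m/s


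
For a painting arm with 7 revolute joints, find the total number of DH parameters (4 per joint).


Given: 7 joints, 4 DH parameters per joint (d, theta, a, alpha)
Total DH parameters = number_of_joints * 4
Total = 7 * 4
Total = 28

28


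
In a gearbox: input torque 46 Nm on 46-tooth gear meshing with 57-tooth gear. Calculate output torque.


Given: N1 = 46, N2 = 57, T1 = 46 Nm
Using T2/T1 = N2/N1
T2 = T1 * N2 / N1
T2 = 46 * 57 / 46
T2 = 2622 / 46
T2 = 57 Nm

57 Nm


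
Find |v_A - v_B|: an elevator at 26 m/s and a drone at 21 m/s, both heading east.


Given: v_A = 26 m/s east, v_B = 21 m/s east
Both move in the same direction; relative speed = |v_A - v_B|
|26 - 21| = |5|
= 5 m/s

5 m/s


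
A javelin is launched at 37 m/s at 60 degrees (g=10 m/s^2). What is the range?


Given: v0 = 37 m/s, theta = 60 deg, g = 10 m/s^2
sin(2*60) = sin(120) = sqrt(3)/2
Using R = v0^2 * sin(2*theta) / g
R = 37^2 * (sqrt(3)/2) / 10
R = 1369 * sqrt(3) / 20
R = 1369/20*sqrt(3) m

1369/20*sqrt(3) m


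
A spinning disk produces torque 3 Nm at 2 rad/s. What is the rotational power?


Given: tau = 3 Nm, omega = 2 rad/s
Using P = tau * omega
P = 3 * 2
P = 6 W

6 W


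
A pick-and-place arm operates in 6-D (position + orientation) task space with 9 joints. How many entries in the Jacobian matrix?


Given: task space dimension = 6, joints = 9
Jacobian is a 6 x 9 matrix
Total entries = rows * columns
Total = 6 * 9
Total = 54

54


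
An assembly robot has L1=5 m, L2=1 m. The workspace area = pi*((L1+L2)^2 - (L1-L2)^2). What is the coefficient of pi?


Given: L1 = 5, L2 = 1
(L1+L2)^2 = (6)^2 = 36
(L1-L2)^2 = (4)^2 = 16
Difference = 36 - 16 = 20
This equals 4*L1*L2 = 4*5*1 = 20
Workspace area = 20*pi

20


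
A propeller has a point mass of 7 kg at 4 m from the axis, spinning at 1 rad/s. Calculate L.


Given: m = 7 kg, r = 4 m, omega = 1 rad/s
For a point mass: I = m*r^2
I = 7*4^2 = 7*16 = 112
L = I*omega = 112*1
L = 112 kg*m^2/s

112 kg*m^2/s


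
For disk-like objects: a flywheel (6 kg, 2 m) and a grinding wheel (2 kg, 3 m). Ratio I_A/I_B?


Given: M1=6 kg, R1=2 m, M2=2 kg, R2=3 m
For a disk: I = (1/2)*M*R^2, so I_A/I_B = (M1*R1^2)/(M2*R2^2)
M1*R1^2 = 6*4 = 24
M2*R2^2 = 2*9 = 18
I_A/I_B = 24/18 = 4/3

4/3


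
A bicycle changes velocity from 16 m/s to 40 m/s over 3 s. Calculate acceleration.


Given: initial velocity v0 = 16 m/s, final velocity v = 40 m/s, time t = 3 s
Using a = (v - v0) / t
a = (40 - 16) / 3
a = 24 / 3
a = 8 m/s^2

8 m/s^2


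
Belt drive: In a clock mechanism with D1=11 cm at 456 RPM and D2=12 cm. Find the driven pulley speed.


Given: D1 = 11 cm, w1 = 456 RPM, D2 = 12 cm
Using D1*w1 = D2*w2
w2 = D1*w1 / D2
w2 = 11*456 / 12
w2 = 5016 / 12
w2 = 418 RPM

418 RPM


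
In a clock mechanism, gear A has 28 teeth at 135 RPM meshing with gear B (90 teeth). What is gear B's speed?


Given: N1 = 28 teeth, w1 = 135 RPM, N2 = 90 teeth
Using N1*w1 = N2*w2
w2 = N1*w1 / N2
w2 = 28*135 / 90
w2 = 3780 / 90
w2 = 42 RPM

42 RPM


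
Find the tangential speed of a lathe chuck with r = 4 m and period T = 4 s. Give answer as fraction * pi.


Given: radius r = 4 m, period T = 4 s
Using v = 2*pi*r / T
v = 2*pi*4 / 4
v = 8*pi / 4
v = 2*pi m/s

2*pi m/s


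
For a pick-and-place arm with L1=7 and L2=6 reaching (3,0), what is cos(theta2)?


Given: L1 = 7, L2 = 6, target (x, y) = (3, 0)
Using cos(theta2) = (x^2 + y^2 - L1^2 - L2^2) / (2*L1*L2)
x^2 + y^2 = 3^2 + 0 = 9
L1^2 + L2^2 = 49 + 36 = 85
Numerator = 9 - 85 = -76
Denominator = 2*7*6 = 84
cos(theta2) = -76/84 = -19/21

-19/21


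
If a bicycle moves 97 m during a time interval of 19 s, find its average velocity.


Given: distance d = 97 m, time t = 19 s
Using v = d / t
v = 97 / 19
v = 97/19 m/s

97/19 m/s


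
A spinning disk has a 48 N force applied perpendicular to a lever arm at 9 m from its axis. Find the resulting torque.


Given: F = 48 N, r = 9 m, angle = 90 deg (perpendicular)
Using tau = F * r * sin(90)
sin(90) = 1
tau = 48 * 9 * 1
tau = 432 Nm

432 Nm


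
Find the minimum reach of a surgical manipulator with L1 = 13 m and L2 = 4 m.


Given: L1 = 13 m, L2 = 4 m
For a 2-link planar arm, min reach = |L1 - L2| (second link folded back)
Min reach = |13 - 4|
Min reach = 9 m

9 m


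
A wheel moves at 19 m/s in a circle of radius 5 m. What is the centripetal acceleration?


Given: v = 19 m/s, r = 5 m
Using a_c = v^2 / r
a_c = 19^2 / 5
a_c = 361 / 5
a_c = 361/5 m/s^2

361/5 m/s^2


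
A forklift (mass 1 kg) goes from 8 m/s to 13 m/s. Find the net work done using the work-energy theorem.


Given: m = 1 kg, v0 = 8 m/s, v = 13 m/s
Using W = (1/2)*m*(v^2 - v0^2)
v^2 = 13^2 = 169
v0^2 = 8^2 = 64
v^2 - v0^2 = 169 - 64 = 105
W = (1/2)*1*105 = 105/2 J

105/2 J


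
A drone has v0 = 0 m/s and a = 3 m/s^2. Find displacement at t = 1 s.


Given: v0 = 0 m/s, a = 3 m/s^2, t = 1 s
Using s = v0*t + (1/2)*a*t^2
s = 0*1 + (1/2)*3*1^2
s = 0 + (1/2)*3
s = 0 + 3/2
s = 3/2

3/2 m


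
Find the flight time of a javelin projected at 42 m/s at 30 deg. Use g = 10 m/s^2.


Given: v0 = 42 m/s, theta = 30 deg, g = 10 m/s^2
sin(30) = 1/2
Using T = 2*v0*sin(theta) / g
T = 2*42*1/2 / 10
T = 42 / 10
T = 21/5 s

21/5 s


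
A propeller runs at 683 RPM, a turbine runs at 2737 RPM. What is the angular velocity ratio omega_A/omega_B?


Given: RPM_A = 683, RPM_B = 2737
omega = 2*pi*RPM/60, so omega_A/omega_B = RPM_A / RPM_B
omega_A/omega_B = 683 / 2737
omega_A/omega_B = 683/2737

683/2737


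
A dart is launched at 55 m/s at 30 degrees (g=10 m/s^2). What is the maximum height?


Given: v0 = 55 m/s, theta = 30 deg, g = 10 m/s^2
sin^2(30) = 1/4
Using H = v0^2 * sin^2(theta) / (2*g)
H = 55^2 * 1/4 / (2*10)
H = 3025 * 1/4 / 20
H = 3025/4 / 20
H = 605/16 m

605/16 m


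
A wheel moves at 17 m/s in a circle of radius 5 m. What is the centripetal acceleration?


Given: v = 17 m/s, r = 5 m
Using a_c = v^2 / r
a_c = 17^2 / 5
a_c = 289 / 5
a_c = 289/5 m/s^2

289/5 m/s^2


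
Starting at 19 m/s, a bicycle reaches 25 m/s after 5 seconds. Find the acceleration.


Given: initial velocity v0 = 19 m/s, final velocity v = 25 m/s, time t = 5 s
Using a = (v - v0) / t
a = (25 - 19) / 5
a = 6 / 5
a = 6/5 m/s^2

6/5 m/s^2


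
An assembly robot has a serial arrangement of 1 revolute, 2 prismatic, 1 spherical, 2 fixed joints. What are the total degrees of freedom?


Given: serial robot with 1 revolute, 2 prismatic, 1 spherical, 2 fixed joints
DOF contribution per joint type: revolute=1, prismatic=1, spherical=3, fixed=0
DOF = 1*1 + 2*1 + 1*3 + 2*0
DOF = 6

6


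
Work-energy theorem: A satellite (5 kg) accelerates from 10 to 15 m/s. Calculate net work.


Given: m = 5 kg, v0 = 10 m/s, v = 15 m/s
Using W = (1/2)*m*(v^2 - v0^2)
v^2 = 15^2 = 225
v0^2 = 10^2 = 100
v^2 - v0^2 = 225 - 100 = 125
W = (1/2)*5*125 = 625/2 J

625/2 J


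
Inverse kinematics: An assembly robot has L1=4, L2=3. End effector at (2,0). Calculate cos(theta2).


Given: L1 = 4, L2 = 3, target (x, y) = (2, 0)
Using cos(theta2) = (x^2 + y^2 - L1^2 - L2^2) / (2*L1*L2)
x^2 + y^2 = 2^2 + 0 = 4
L1^2 + L2^2 = 16 + 9 = 25
Numerator = 4 - 25 = -21
Denominator = 2*4*3 = 24
cos(theta2) = -21/24 = -7/8

-7/8


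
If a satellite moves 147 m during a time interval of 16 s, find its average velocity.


Given: distance d = 147 m, time t = 16 s
Using v = d / t
v = 147 / 16
v = 147/16 m/s

147/16 m/s


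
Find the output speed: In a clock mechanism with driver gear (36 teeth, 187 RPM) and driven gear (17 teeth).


Given: N1 = 36 teeth, w1 = 187 RPM, N2 = 17 teeth
Using N1*w1 = N2*w2
w2 = N1*w1 / N2
w2 = 36*187 / 17
w2 = 6732 / 17
w2 = 396 RPM

396 RPM


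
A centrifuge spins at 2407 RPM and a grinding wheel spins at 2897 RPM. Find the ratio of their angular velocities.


Given: RPM_A = 2407, RPM_B = 2897
omega = 2*pi*RPM/60, so omega_A/omega_B = RPM_A / RPM_B
omega_A/omega_B = 2407 / 2897
omega_A/omega_B = 2407/2897

2407/2897


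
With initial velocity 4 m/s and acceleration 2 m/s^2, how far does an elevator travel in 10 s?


Given: v0 = 4 m/s, a = 2 m/s^2, t = 10 s
Using s = v0*t + (1/2)*a*t^2
s = 4*10 + (1/2)*2*10^2
s = 40 + (1/2)*200
s = 40 + 100
s = 140

140 m


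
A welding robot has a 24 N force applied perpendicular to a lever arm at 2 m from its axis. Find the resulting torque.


Given: F = 24 N, r = 2 m, angle = 90 deg (perpendicular)
Using tau = F * r * sin(90)
sin(90) = 1
tau = 24 * 2 * 1
tau = 48 Nm

48 Nm


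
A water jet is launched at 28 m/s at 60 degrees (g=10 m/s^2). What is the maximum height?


Given: v0 = 28 m/s, theta = 60 deg, g = 10 m/s^2
sin^2(60) = 3/4
Using H = v0^2 * sin^2(theta) / (2*g)
H = 28^2 * 3/4 / (2*10)
H = 784 * 3/4 / 20
H = 588 / 20
H = 147/5 m

147/5 m


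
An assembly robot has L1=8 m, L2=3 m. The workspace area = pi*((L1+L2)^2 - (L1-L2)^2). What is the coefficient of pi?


Given: L1 = 8, L2 = 3
(L1+L2)^2 = (11)^2 = 121
(L1-L2)^2 = (5)^2 = 25
Difference = 121 - 25 = 96
This equals 4*L1*L2 = 4*8*3 = 96
Workspace area = 96*pi

96


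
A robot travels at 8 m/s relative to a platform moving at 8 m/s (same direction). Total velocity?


Given: object velocity = 8 m/s, platform velocity = 8 m/s (same direction)
Using classical velocity addition: v_total = v_object + v_platform
v_total = 8 + 8
v_total = 16 m/s

16 m/s


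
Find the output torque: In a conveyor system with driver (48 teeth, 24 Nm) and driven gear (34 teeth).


Given: N1 = 48, N2 = 34, T1 = 24 Nm
Using T2/T1 = N2/N1
T2 = T1 * N2 / N1
T2 = 24 * 34 / 48
T2 = 816 / 48
T2 = 17 Nm

17 Nm


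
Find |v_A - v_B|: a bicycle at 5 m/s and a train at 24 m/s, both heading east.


Given: v_A = 5 m/s east, v_B = 24 m/s east
Both move in the same direction; relative speed = |v_A - v_B|
|5 - 24| = |-19|
= 19 m/s

19 m/s


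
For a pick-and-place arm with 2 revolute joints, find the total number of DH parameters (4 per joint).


Given: 2 joints, 4 DH parameters per joint (d, theta, a, alpha)
Total DH parameters = number_of_joints * 4
Total = 2 * 4
Total = 8

8


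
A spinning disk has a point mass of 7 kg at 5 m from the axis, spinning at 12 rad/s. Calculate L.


Given: m = 7 kg, r = 5 m, omega = 12 rad/s
For a point mass: I = m*r^2
I = 7*5^2 = 7*25 = 175
L = I*omega = 175*12
L = 2100 kg*m^2/s

2100 kg*m^2/s


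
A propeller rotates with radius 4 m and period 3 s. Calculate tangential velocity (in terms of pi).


Given: radius r = 4 m, period T = 3 s
Using v = 2*pi*r / T
v = 2*pi*4 / 3
v = 8*pi / 3
v = 8/3*pi m/s

8/3*pi m/s


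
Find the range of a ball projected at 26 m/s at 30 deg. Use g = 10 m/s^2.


Given: v0 = 26 m/s, theta = 30 deg, g = 10 m/s^2
sin(2*30) = sin(60) = sqrt(3)/2
Using R = v0^2 * sin(2*theta) / g
R = 26^2 * (sqrt(3)/2) / 10
R = 676 * sqrt(3) / 20
R = 169/5*sqrt(3) m

169/5*sqrt(3) m


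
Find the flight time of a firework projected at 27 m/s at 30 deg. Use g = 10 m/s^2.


Given: v0 = 27 m/s, theta = 30 deg, g = 10 m/s^2
sin(30) = 1/2
Using T = 2*v0*sin(theta) / g
T = 2*27*1/2 / 10
T = 27 / 10
T = 27/10 s

27/10 s


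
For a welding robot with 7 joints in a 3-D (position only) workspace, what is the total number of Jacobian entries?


Given: task space dimension = 3, joints = 7
Jacobian is a 3 x 7 matrix
Total entries = rows * columns
Total = 3 * 7
Total = 21

21


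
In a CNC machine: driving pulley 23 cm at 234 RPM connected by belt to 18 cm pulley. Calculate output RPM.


Given: D1 = 23 cm, w1 = 234 RPM, D2 = 18 cm
Using D1*w1 = D2*w2
w2 = D1*w1 / D2
w2 = 23*234 / 18
w2 = 5382 / 18
w2 = 299 RPM

299 RPM


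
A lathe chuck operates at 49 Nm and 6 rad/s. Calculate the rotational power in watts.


Given: tau = 49 Nm, omega = 6 rad/s
Using P = tau * omega
P = 49 * 6
P = 294 W

294 W


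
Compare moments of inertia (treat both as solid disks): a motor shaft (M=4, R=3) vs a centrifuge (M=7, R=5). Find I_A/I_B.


Given: M1=4 kg, R1=3 m, M2=7 kg, R2=5 m
For a disk: I = (1/2)*M*R^2, so I_A/I_B = (M1*R1^2)/(M2*R2^2)
M1*R1^2 = 4*9 = 36
M2*R2^2 = 7*25 = 175
I_A/I_B = 36/175 = 36/175

36/175


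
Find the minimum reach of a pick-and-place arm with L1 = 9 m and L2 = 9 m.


Given: L1 = 9 m, L2 = 9 m
For a 2-link planar arm, min reach = |L1 - L2| (second link folded back)
Min reach = |9 - 9|
Min reach = 0 m

0 m


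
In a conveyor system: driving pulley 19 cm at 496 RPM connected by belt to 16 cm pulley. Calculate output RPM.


Given: D1 = 19 cm, w1 = 496 RPM, D2 = 16 cm
Using D1*w1 = D2*w2
w2 = D1*w1 / D2
w2 = 19*496 / 16
w2 = 9424 / 16
w2 = 589 RPM

589 RPM


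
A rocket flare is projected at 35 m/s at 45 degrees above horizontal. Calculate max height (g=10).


Given: v0 = 35 m/s, theta = 45 deg, g = 10 m/s^2
sin^2(45) = 1/2
Using H = v0^2 * sin^2(theta) / (2*g)
H = 35^2 * 1/2 / (2*10)
H = 1225 * 1/2 / 20
H = 1225/2 / 20
H = 245/8 m

245/8 m


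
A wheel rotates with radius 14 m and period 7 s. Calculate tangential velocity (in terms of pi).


Given: radius r = 14 m, period T = 7 s
Using v = 2*pi*r / T
v = 2*pi*14 / 7
v = 28*pi / 7
v = 4*pi m/s

4*pi m/s


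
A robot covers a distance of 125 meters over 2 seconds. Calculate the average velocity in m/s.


Given: distance d = 125 m, time t = 2 s
Using v = d / t
v = 125 / 2
v = 125/2 m/s

125/2 m/s


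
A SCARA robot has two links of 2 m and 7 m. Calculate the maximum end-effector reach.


Given: L1 = 2 m, L2 = 7 m
For a 2-link planar arm, max reach = L1 + L2 (fully extended)
Max reach = 2 + 7
Max reach = 9 m

9 m


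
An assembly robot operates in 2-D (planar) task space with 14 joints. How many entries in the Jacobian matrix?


Given: task space dimension = 2, joints = 14
Jacobian is a 2 x 14 matrix
Total entries = rows * columns
Total = 2 * 14
Total = 28

28


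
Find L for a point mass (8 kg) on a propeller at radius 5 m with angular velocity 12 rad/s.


Given: m = 8 kg, r = 5 m, omega = 12 rad/s
For a point mass: I = m*r^2
I = 8*5^2 = 8*25 = 200
L = I*omega = 200*12
L = 2400 kg*m^2/s

2400 kg*m^2/s


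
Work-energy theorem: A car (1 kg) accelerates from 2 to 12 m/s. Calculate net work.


Given: m = 1 kg, v0 = 2 m/s, v = 12 m/s
Using W = (1/2)*m*(v^2 - v0^2)
v^2 = 12^2 = 144
v0^2 = 2^2 = 4
v^2 - v0^2 = 144 - 4 = 140
W = (1/2)*1*140 = 70 J

70 J


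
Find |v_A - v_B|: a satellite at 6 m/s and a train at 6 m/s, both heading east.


Given: v_A = 6 m/s east, v_B = 6 m/s east
Both move in the same direction; relative speed = |v_A - v_B|
|6 - 6| = |0|
= 0 m/s

0 m/s


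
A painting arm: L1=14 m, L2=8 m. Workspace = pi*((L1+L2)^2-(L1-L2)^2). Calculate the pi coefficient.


Given: L1 = 14, L2 = 8
(L1+L2)^2 = (22)^2 = 484
(L1-L2)^2 = (6)^2 = 36
Difference = 484 - 36 = 448
This equals 4*L1*L2 = 4*14*8 = 448
Workspace area = 448*pi

448


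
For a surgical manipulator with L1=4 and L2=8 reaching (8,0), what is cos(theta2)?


Given: L1 = 4, L2 = 8, target (x, y) = (8, 0)
Using cos(theta2) = (x^2 + y^2 - L1^2 - L2^2) / (2*L1*L2)
x^2 + y^2 = 8^2 + 0 = 64
L1^2 + L2^2 = 16 + 64 = 80
Numerator = 64 - 80 = -16
Denominator = 2*4*8 = 64
cos(theta2) = -16/64 = -1/4

-1/4


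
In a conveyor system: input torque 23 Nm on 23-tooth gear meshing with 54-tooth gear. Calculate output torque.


Given: N1 = 23, N2 = 54, T1 = 23 Nm
Using T2/T1 = N2/N1
T2 = T1 * N2 / N1
T2 = 23 * 54 / 23
T2 = 1242 / 23
T2 = 54 Nm

54 Nm


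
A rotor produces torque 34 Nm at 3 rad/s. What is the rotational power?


Given: tau = 34 Nm, omega = 3 rad/s
Using P = tau * omega
P = 34 * 3
P = 102 W

102 W


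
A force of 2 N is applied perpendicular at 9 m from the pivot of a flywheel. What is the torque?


Given: F = 2 N, r = 9 m, angle = 90 deg (perpendicular)
Using tau = F * r * sin(90)
sin(90) = 1
tau = 2 * 9 * 1
tau = 18 Nm

18 Nm


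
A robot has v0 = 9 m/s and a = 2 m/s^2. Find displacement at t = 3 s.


Given: v0 = 9 m/s, a = 2 m/s^2, t = 3 s
Using s = v0*t + (1/2)*a*t^2
s = 9*3 + (1/2)*2*3^2
s = 27 + (1/2)*18
s = 27 + 9
s = 36

36 m


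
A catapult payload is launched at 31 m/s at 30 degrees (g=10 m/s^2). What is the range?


Given: v0 = 31 m/s, theta = 30 deg, g = 10 m/s^2
sin(2*30) = sin(60) = sqrt(3)/2
Using R = v0^2 * sin(2*theta) / g
R = 31^2 * (sqrt(3)/2) / 10
R = 961 * sqrt(3) / 20
R = 961/20*sqrt(3) m

961/20*sqrt(3) m


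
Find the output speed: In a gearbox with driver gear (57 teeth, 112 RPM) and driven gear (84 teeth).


Given: N1 = 57 teeth, w1 = 112 RPM, N2 = 84 teeth
Using N1*w1 = N2*w2
w2 = N1*w1 / N2
w2 = 57*112 / 84
w2 = 6384 / 84
w2 = 76 RPM

76 RPM


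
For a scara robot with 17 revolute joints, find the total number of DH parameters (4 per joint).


Given: 17 joints, 4 DH parameters per joint (d, theta, a, alpha)
Total DH parameters = number_of_joints * 4
Total = 17 * 4
Total = 68

68


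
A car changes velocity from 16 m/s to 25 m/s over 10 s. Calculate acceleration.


Given: initial velocity v0 = 16 m/s, final velocity v = 25 m/s, time t = 10 s
Using a = (v - v0) / t
a = (25 - 16) / 10
a = 9 / 10
a = 9/10 m/s^2

9/10 m/s^2


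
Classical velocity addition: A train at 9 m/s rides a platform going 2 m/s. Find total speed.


Given: object velocity = 9 m/s, platform velocity = 2 m/s (same direction)
Using classical velocity addition: v_total = v_object + v_platform
v_total = 9 + 2
v_total = 11 m/s

11 m/s


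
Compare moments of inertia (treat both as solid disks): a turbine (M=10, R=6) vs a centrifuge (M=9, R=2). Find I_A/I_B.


Given: M1=10 kg, R1=6 m, M2=9 kg, R2=2 m
For a disk: I = (1/2)*M*R^2, so I_A/I_B = (M1*R1^2)/(M2*R2^2)
M1*R1^2 = 10*36 = 360
M2*R2^2 = 9*4 = 36
I_A/I_B = 360/36 = 10

10


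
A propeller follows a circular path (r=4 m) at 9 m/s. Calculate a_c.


Given: v = 9 m/s, r = 4 m
Using a_c = v^2 / r
a_c = 9^2 / 4
a_c = 81 / 4
a_c = 81/4 m/s^2

81/4 m/s^2


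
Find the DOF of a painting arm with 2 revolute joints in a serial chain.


Given: serial robot with 2 revolute joints
DOF contribution per joint type: revolute=1, prismatic=1, spherical=3, fixed=0
DOF = 2*1
DOF = 2

2


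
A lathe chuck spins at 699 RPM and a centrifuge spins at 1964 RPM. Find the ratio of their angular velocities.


Given: RPM_A = 699, RPM_B = 1964
omega = 2*pi*RPM/60, so omega_A/omega_B = RPM_A / RPM_B
omega_A/omega_B = 699 / 1964
omega_A/omega_B = 699/1964

699/1964


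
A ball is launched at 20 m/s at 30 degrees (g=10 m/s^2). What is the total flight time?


Given: v0 = 20 m/s, theta = 30 deg, g = 10 m/s^2
sin(30) = 1/2
Using T = 2*v0*sin(theta) / g
T = 2*20*1/2 / 10
T = 20 / 10
T = 2 s

2 s


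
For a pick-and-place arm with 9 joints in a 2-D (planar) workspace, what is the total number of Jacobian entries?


Given: task space dimension = 2, joints = 9
Jacobian is a 2 x 9 matrix
Total entries = rows * columns
Total = 2 * 9
Total = 18

18


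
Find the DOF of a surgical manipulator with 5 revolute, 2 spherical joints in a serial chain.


Given: serial robot with 5 revolute, 2 spherical joints
DOF contribution per joint type: revolute=1, prismatic=1, spherical=3, fixed=0
DOF = 5*1 + 2*3
DOF = 11

11


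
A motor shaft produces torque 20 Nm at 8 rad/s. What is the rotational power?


Given: tau = 20 Nm, omega = 8 rad/s
Using P = tau * omega
P = 20 * 8
P = 160 W

160 W


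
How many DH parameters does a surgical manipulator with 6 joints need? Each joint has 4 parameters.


Given: 6 joints, 4 DH parameters per joint (d, theta, a, alpha)
Total DH parameters = number_of_joints * 4
Total = 6 * 4
Total = 24

24


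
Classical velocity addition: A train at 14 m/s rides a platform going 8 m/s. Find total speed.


Given: object velocity = 14 m/s, platform velocity = 8 m/s (same direction)
Using classical velocity addition: v_total = v_object + v_platform
v_total = 14 + 8
v_total = 22 m/s

22 m/s


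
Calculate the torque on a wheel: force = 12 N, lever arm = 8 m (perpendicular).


Given: F = 12 N, r = 8 m, angle = 90 deg (perpendicular)
Using tau = F * r * sin(90)
sin(90) = 1
tau = 12 * 8 * 1
tau = 96 Nm

96 Nm


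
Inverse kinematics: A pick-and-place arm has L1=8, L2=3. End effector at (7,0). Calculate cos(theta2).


Given: L1 = 8, L2 = 3, target (x, y) = (7, 0)
Using cos(theta2) = (x^2 + y^2 - L1^2 - L2^2) / (2*L1*L2)
x^2 + y^2 = 7^2 + 0 = 49
L1^2 + L2^2 = 64 + 9 = 73
Numerator = 49 - 73 = -24
Denominator = 2*8*3 = 48
cos(theta2) = -24/48 = -1/2

-1/2


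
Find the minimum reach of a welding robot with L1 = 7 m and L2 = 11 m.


Given: L1 = 7 m, L2 = 11 m
For a 2-link planar arm, min reach = |L1 - L2| (second link folded back)
Min reach = |7 - 11|
Min reach = 4 m

4 m


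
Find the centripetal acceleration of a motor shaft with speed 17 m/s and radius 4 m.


Given: v = 17 m/s, r = 4 m
Using a_c = v^2 / r
a_c = 17^2 / 4
a_c = 289 / 4
a_c = 289/4 m/s^2

289/4 m/s^2


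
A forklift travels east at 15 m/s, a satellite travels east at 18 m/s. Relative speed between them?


Given: v_A = 15 m/s east, v_B = 18 m/s east
Both move in the same direction; relative speed = |v_A - v_B|
|15 - 18| = |-3|
= 3 m/s

3 m/s


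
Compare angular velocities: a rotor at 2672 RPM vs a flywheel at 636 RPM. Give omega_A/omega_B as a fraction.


Given: RPM_A = 2672, RPM_B = 636
omega = 2*pi*RPM/60, so omega_A/omega_B = RPM_A / RPM_B
omega_A/omega_B = 2672 / 636
omega_A/omega_B = 668/159

668/159


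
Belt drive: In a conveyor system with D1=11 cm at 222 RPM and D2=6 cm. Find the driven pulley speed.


Given: D1 = 11 cm, w1 = 222 RPM, D2 = 6 cm
Using D1*w1 = D2*w2
w2 = D1*w1 / D2
w2 = 11*222 / 6
w2 = 2442 / 6
w2 = 407 RPM

407 RPM


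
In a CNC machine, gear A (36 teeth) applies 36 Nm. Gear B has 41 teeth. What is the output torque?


Given: N1 = 36, N2 = 41, T1 = 36 Nm
Using T2/T1 = N2/N1
T2 = T1 * N2 / N1
T2 = 36 * 41 / 36
T2 = 1476 / 36
T2 = 41 Nm

41 Nm


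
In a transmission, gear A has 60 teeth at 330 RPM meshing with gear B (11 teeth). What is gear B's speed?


Given: N1 = 60 teeth, w1 = 330 RPM, N2 = 11 teeth
Using N1*w1 = N2*w2
w2 = N1*w1 / N2
w2 = 60*330 / 11
w2 = 19800 / 11
w2 = 1800 RPM

1800 RPM


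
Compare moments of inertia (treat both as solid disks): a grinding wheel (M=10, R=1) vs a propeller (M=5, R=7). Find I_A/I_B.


Given: M1=10 kg, R1=1 m, M2=5 kg, R2=7 m
For a disk: I = (1/2)*M*R^2, so I_A/I_B = (M1*R1^2)/(M2*R2^2)
M1*R1^2 = 10*1 = 10
M2*R2^2 = 5*49 = 245
I_A/I_B = 10/245 = 2/49

2/49


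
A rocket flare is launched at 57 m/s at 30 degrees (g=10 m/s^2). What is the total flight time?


Given: v0 = 57 m/s, theta = 30 deg, g = 10 m/s^2
sin(30) = 1/2
Using T = 2*v0*sin(theta) / g
T = 2*57*1/2 / 10
T = 57 / 10
T = 57/10 s

57/10 s


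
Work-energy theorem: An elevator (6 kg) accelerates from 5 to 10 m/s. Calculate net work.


Given: m = 6 kg, v0 = 5 m/s, v = 10 m/s
Using W = (1/2)*m*(v^2 - v0^2)
v^2 = 10^2 = 100
v0^2 = 5^2 = 25
v^2 - v0^2 = 100 - 25 = 75
W = (1/2)*6*75 = 225 J

225 J


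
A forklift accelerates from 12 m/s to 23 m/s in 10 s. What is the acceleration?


Given: initial velocity v0 = 12 m/s, final velocity v = 23 m/s, time t = 10 s
Using a = (v - v0) / t
a = (23 - 12) / 10
a = 11 / 10
a = 11/10 m/s^2

11/10 m/s^2


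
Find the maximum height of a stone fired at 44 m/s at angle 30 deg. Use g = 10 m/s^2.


Given: v0 = 44 m/s, theta = 30 deg, g = 10 m/s^2
sin^2(30) = 1/4
Using H = v0^2 * sin^2(theta) / (2*g)
H = 44^2 * 1/4 / (2*10)
H = 1936 * 1/4 / 20
H = 484 / 20
H = 121/5 m

121/5 m


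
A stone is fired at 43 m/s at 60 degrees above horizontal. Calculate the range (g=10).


Given: v0 = 43 m/s, theta = 60 deg, g = 10 m/s^2
sin(2*60) = sin(120) = sqrt(3)/2
Using R = v0^2 * sin(2*theta) / g
R = 43^2 * (sqrt(3)/2) / 10
R = 1849 * sqrt(3) / 20
R = 1849/20*sqrt(3) m

1849/20*sqrt(3) m


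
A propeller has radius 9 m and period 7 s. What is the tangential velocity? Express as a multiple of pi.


Given: radius r = 9 m, period T = 7 s
Using v = 2*pi*r / T
v = 2*pi*9 / 7
v = 18*pi / 7
v = 18/7*pi m/s

18/7*pi m/s


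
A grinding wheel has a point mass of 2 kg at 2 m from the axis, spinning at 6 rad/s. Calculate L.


Given: m = 2 kg, r = 2 m, omega = 6 rad/s
For a point mass: I = m*r^2
I = 2*2^2 = 2*4 = 8
L = I*omega = 8*6
L = 48 kg*m^2/s

48 kg*m^2/s


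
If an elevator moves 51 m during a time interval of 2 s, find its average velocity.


Given: distance d = 51 m, time t = 2 s
Using v = d / t
v = 51 / 2
v = 51/2 m/s

51/2 m/s


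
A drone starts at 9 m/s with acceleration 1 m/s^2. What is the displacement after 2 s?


Given: v0 = 9 m/s, a = 1 m/s^2, t = 2 s
Using s = v0*t + (1/2)*a*t^2
s = 9*2 + (1/2)*1*2^2
s = 18 + (1/2)*4
s = 18 + 2
s = 20

20 m


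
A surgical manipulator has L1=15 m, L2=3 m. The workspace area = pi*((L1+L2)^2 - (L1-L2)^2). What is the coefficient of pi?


Given: L1 = 15, L2 = 3
(L1+L2)^2 = (18)^2 = 324
(L1-L2)^2 = (12)^2 = 144
Difference = 324 - 144 = 180
This equals 4*L1*L2 = 4*15*3 = 180
Workspace area = 180*pi

180


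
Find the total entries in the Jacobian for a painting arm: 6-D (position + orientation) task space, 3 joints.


Given: task space dimension = 6, joints = 3
Jacobian is a 6 x 3 matrix
Total entries = rows * columns
Total = 6 * 3
Total = 18

18


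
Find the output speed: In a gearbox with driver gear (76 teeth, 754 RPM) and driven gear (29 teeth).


Given: N1 = 76 teeth, w1 = 754 RPM, N2 = 29 teeth
Using N1*w1 = N2*w2
w2 = N1*w1 / N2
w2 = 76*754 / 29
w2 = 57304 / 29
w2 = 1976 RPM

1976 RPM


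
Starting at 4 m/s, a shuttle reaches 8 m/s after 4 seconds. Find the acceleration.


Given: initial velocity v0 = 4 m/s, final velocity v = 8 m/s, time t = 4 s
Using a = (v - v0) / t
a = (8 - 4) / 4
a = 4 / 4
a = 1 m/s^2

1 m/s^2


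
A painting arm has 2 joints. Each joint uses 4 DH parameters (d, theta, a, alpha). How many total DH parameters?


Given: 2 joints, 4 DH parameters per joint (d, theta, a, alpha)
Total DH parameters = number_of_joints * 4
Total = 2 * 4
Total = 8

8


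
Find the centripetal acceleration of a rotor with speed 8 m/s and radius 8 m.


Given: v = 8 m/s, r = 8 m
Using a_c = v^2 / r
a_c = 8^2 / 8
a_c = 64 / 8
a_c = 8 m/s^2

8 m/s^2


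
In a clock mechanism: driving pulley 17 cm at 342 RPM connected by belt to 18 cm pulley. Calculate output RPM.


Given: D1 = 17 cm, w1 = 342 RPM, D2 = 18 cm
Using D1*w1 = D2*w2
w2 = D1*w1 / D2
w2 = 17*342 / 18
w2 = 5814 / 18
w2 = 323 RPM

323 RPM


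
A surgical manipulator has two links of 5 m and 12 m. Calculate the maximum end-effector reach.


Given: L1 = 5 m, L2 = 12 m
For a 2-link planar arm, max reach = L1 + L2 (fully extended)
Max reach = 5 + 12
Max reach = 17 m

17 m


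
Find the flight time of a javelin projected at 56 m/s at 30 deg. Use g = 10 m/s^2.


Given: v0 = 56 m/s, theta = 30 deg, g = 10 m/s^2
sin(30) = 1/2
Using T = 2*v0*sin(theta) / g
T = 2*56*1/2 / 10
T = 56 / 10
T = 28/5 s

28/5 s


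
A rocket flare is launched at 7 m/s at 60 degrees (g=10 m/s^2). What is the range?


Given: v0 = 7 m/s, theta = 60 deg, g = 10 m/s^2
sin(2*60) = sin(120) = sqrt(3)/2
Using R = v0^2 * sin(2*theta) / g
R = 7^2 * (sqrt(3)/2) / 10
R = 49 * sqrt(3) / 20
R = 49/20*sqrt(3) m

49/20*sqrt(3) m


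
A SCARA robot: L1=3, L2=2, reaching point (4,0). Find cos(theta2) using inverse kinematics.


Given: L1 = 3, L2 = 2, target (x, y) = (4, 0)
Using cos(theta2) = (x^2 + y^2 - L1^2 - L2^2) / (2*L1*L2)
x^2 + y^2 = 4^2 + 0 = 16
L1^2 + L2^2 = 9 + 4 = 13
Numerator = 16 - 13 = 3
Denominator = 2*3*2 = 12
cos(theta2) = 3/12 = 1/4

1/4


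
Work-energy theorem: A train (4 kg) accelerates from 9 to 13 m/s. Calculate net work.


Given: m = 4 kg, v0 = 9 m/s, v = 13 m/s
Using W = (1/2)*m*(v^2 - v0^2)
v^2 = 13^2 = 169
v0^2 = 9^2 = 81
v^2 - v0^2 = 169 - 81 = 88
W = (1/2)*4*88 = 176 J

176 J


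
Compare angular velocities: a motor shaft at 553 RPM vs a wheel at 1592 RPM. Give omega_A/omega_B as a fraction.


Given: RPM_A = 553, RPM_B = 1592
omega = 2*pi*RPM/60, so omega_A/omega_B = RPM_A / RPM_B
omega_A/omega_B = 553 / 1592
omega_A/omega_B = 553/1592

553/1592


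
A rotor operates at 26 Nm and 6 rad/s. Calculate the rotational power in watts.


Given: tau = 26 Nm, omega = 6 rad/s
Using P = tau * omega
P = 26 * 6
P = 156 W

156 W


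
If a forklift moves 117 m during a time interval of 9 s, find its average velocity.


Given: distance d = 117 m, time t = 9 s
Using v = d / t
v = 117 / 9
v = 13 m/s

13 m/s


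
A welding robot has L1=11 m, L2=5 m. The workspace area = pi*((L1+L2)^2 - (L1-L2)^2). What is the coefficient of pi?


Given: L1 = 11, L2 = 5
(L1+L2)^2 = (16)^2 = 256
(L1-L2)^2 = (6)^2 = 36
Difference = 256 - 36 = 220
This equals 4*L1*L2 = 4*11*5 = 220
Workspace area = 220*pi

220


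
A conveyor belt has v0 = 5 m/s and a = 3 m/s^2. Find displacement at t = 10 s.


Given: v0 = 5 m/s, a = 3 m/s^2, t = 10 s
Using s = v0*t + (1/2)*a*t^2
s = 5*10 + (1/2)*3*10^2
s = 50 + (1/2)*300
s = 50 + 150
s = 200

200 m


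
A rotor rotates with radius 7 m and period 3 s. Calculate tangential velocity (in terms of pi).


Given: radius r = 7 m, period T = 3 s
Using v = 2*pi*r / T
v = 2*pi*7 / 3
v = 14*pi / 3
v = 14/3*pi m/s

14/3*pi m/s


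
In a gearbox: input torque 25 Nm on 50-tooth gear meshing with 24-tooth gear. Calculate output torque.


Given: N1 = 50, N2 = 24, T1 = 25 Nm
Using T2/T1 = N2/N1
T2 = T1 * N2 / N1
T2 = 25 * 24 / 50
T2 = 600 / 50
T2 = 12 Nm

12 Nm


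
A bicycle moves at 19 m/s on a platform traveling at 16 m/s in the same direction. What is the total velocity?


Given: object velocity = 19 m/s, platform velocity = 16 m/s (same direction)
Using classical velocity addition: v_total = v_object + v_platform
v_total = 19 + 16
v_total = 35 m/s

35 m/s


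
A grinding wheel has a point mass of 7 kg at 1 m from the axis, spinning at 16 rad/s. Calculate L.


Given: m = 7 kg, r = 1 m, omega = 16 rad/s
For a point mass: I = m*r^2
I = 7*1^2 = 7*1 = 7
L = I*omega = 7*16
L = 112 kg*m^2/s

112 kg*m^2/s


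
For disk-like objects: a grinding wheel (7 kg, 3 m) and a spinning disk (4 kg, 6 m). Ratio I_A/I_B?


Given: M1=7 kg, R1=3 m, M2=4 kg, R2=6 m
For a disk: I = (1/2)*M*R^2, so I_A/I_B = (M1*R1^2)/(M2*R2^2)
M1*R1^2 = 7*9 = 63
M2*R2^2 = 4*36 = 144
I_A/I_B = 63/144 = 7/16

7/16


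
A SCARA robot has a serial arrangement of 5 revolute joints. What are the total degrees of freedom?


Given: serial robot with 5 revolute joints
DOF contribution per joint type: revolute=1, prismatic=1, spherical=3, fixed=0
DOF = 5*1
DOF = 5

5


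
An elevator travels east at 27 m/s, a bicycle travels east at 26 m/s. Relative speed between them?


Given: v_A = 27 m/s east, v_B = 26 m/s east
Both move in the same direction; relative speed = |v_A - v_B|
|27 - 26| = |1|
= 1 m/s

1 m/s


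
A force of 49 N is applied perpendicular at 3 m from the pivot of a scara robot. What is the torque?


Given: F = 49 N, r = 3 m, angle = 90 deg (perpendicular)
Using tau = F * r * sin(90)
sin(90) = 1
tau = 49 * 3 * 1
tau = 147 Nm

147 Nm


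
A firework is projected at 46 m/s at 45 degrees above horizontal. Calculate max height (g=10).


Given: v0 = 46 m/s, theta = 45 deg, g = 10 m/s^2
sin^2(45) = 1/2
Using H = v0^2 * sin^2(theta) / (2*g)
H = 46^2 * 1/2 / (2*10)
H = 2116 * 1/2 / 20
H = 1058 / 20
H = 529/10 m

529/10 m


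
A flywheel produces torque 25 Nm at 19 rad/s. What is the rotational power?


Given: tau = 25 Nm, omega = 19 rad/s
Using P = tau * omega
P = 25 * 19
P = 475 W

475 W


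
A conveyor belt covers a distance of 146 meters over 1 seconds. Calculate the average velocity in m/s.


Given: distance d = 146 m, time t = 1 s
Using v = d / t
v = 146 / 1
v = 146 m/s

146 m/s


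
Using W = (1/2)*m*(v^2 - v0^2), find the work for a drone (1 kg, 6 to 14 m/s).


Given: m = 1 kg, v0 = 6 m/s, v = 14 m/s
Using W = (1/2)*m*(v^2 - v0^2)
v^2 = 14^2 = 196
v0^2 = 6^2 = 36
v^2 - v0^2 = 196 - 36 = 160
W = (1/2)*1*160 = 80 J

80 J


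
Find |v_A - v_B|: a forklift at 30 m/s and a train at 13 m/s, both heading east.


Given: v_A = 30 m/s east, v_B = 13 m/s east
Both move in the same direction; relative speed = |v_A - v_B|
|30 - 13| = |17|
= 17 m/s

17 m/s


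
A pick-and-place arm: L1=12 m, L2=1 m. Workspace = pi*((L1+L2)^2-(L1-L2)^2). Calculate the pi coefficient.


Given: L1 = 12, L2 = 1
(L1+L2)^2 = (13)^2 = 169
(L1-L2)^2 = (11)^2 = 121
Difference = 169 - 121 = 48
This equals 4*L1*L2 = 4*12*1 = 48
Workspace area = 48*pi

48


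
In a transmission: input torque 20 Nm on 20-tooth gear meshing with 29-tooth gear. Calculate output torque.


Given: N1 = 20, N2 = 29, T1 = 20 Nm
Using T2/T1 = N2/N1
T2 = T1 * N2 / N1
T2 = 20 * 29 / 20
T2 = 580 / 20
T2 = 29 Nm

29 Nm


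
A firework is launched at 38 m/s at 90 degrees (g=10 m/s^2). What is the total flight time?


Given: v0 = 38 m/s, theta = 90 deg, g = 10 m/s^2
sin(90) = 1
Using T = 2*v0*sin(theta) / g
T = 2*38*1 / 10
T = 76 / 10
T = 38/5 s

38/5 s
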